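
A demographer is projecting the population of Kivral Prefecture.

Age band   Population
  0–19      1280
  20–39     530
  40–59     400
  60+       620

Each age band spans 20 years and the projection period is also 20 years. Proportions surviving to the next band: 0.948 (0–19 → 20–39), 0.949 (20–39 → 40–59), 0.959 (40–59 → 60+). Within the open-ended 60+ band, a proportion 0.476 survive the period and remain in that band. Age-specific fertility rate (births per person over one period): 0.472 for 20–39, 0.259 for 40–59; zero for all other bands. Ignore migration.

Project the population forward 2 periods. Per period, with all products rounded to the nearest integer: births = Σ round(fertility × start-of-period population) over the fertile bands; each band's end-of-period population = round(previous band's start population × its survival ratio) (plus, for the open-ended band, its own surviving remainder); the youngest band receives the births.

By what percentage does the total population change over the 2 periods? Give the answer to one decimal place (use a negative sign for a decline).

Let group 1 be 0–19 through group 4 = 60+.
[period 1]
Births: 530 * 0.472 = 250 ; 400 * 0.259 = 104 → 354
Group 2: 1280 * 0.948 = 1213
Group 3: 530 * 0.949 = 503
Group 4: 400 * 0.959 + 620 * 0.476 = 384 + 295 = 679
End of period: [354, 1213, 503, 679]
[period 2]
Births: 1213 * 0.472 = 573 ; 503 * 0.259 = 130 → 703
Group 2: 354 * 0.948 = 336
Group 3: 1213 * 0.949 = 1151
Group 4: 503 * 0.959 + 679 * 0.476 = 482 + 323 = 805
End of period: [703, 336, 1151, 805]
Total: 2830 → 2995; change = 165; percentage change = 5.8%

5.8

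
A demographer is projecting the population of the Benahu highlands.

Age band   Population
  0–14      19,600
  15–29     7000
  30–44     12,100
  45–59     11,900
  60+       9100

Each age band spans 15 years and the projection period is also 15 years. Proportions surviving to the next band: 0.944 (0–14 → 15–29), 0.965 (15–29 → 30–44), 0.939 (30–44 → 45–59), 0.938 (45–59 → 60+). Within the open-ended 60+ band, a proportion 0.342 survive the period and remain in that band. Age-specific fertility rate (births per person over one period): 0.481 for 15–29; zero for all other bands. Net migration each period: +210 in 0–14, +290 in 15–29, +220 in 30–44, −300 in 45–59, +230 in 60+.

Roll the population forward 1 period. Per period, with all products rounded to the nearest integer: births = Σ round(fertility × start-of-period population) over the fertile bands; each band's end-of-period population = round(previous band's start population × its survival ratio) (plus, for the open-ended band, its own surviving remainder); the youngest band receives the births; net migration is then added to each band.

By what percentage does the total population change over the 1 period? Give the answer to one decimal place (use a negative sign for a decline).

-8.0

Numbering the bands 1..5 from youngest to oldest:
After projecting period 1:
Births: 7000 × 0.481 = 3367
Band 2: 19600 × 0.944 = 18502
Band 3: 7000 × 0.965 = 6755
Band 4: 12100 × 0.939 = 11362
Band 5: 11900 × 0.938 + 9100 × 0.342 = 11162 + 3112 = 14274
Net migration: Band 1 + 210 → 3577; Band 2 + 290 → 18792; Band 3 + 220 → 6975; Band 4 − 300 → 11062; Band 5 + 230 → 14504
End of period: [3577, 18792, 6975, 11062, 14504]
Total: 59700 → 54910; change = -4790; percentage change = -8.0%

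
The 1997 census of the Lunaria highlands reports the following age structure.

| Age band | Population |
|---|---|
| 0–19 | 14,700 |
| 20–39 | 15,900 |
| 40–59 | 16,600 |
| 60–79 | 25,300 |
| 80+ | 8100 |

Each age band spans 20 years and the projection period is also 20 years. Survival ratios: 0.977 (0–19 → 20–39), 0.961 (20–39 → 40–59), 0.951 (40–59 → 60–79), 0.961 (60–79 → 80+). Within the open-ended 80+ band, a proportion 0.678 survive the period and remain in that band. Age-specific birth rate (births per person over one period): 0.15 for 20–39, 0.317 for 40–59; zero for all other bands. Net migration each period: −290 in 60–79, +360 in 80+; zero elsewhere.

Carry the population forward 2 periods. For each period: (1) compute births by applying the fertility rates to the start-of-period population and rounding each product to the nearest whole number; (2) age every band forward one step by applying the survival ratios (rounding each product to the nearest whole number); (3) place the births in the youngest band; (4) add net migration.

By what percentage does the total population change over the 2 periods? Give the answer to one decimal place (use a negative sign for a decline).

-3.0

Let group 1 be 0–19 through group 5 = 80+.
[period 1]
Births: 15900 * 0.15 = 2385 ; 16600 * 0.317 = 5262 → total 7647
Group 2: 14700 * 0.977 = 14362
Group 3: 15900 * 0.961 = 15280
Group 4: 16600 * 0.951 = 15787
Group 5: 25300 * 0.961 + 8100 * 0.678 = 24313 + 5492 = 29805
Net migration: Group 4 − 290 → 15497; Group 5 + 360 → 30165
Giving 7647 / 14362 / 15280 / 15497 / 30165.
[period 2]
Births: 14362 * 0.15 = 2154 ; 15280 * 0.317 = 4844 → total 6998
Group 2: 7647 * 0.977 = 7471
Group 3: 14362 * 0.961 = 13802
Group 4: 15280 * 0.951 = 14531
Group 5: 15497 * 0.961 + 30165 * 0.678 = 14893 + 20452 = 35345
Net migration: Group 4 − 290 → 14241; Group 5 + 360 → 35705
Giving 6998 / 7471 / 13802 / 14241 / 35705.
Total: 80600 → 78217; change = -2383; percentage change = -3.0%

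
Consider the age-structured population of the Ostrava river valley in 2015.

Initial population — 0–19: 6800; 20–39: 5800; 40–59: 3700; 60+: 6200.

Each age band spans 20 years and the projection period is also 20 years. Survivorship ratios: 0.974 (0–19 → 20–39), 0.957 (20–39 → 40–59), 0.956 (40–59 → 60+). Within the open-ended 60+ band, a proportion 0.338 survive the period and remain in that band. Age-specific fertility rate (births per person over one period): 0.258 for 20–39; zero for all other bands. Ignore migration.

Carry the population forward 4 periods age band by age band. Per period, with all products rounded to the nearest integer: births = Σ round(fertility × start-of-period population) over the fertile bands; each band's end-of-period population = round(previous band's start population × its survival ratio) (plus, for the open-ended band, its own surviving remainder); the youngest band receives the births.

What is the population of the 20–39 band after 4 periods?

[period 1]
Births: 5800 × 0.258 = 1496
20–39: 6800 × 0.974 = 6623
40–59: 5800 × 0.957 = 5551
60+: 3700 × 0.956 + 6200 × 0.338 = 3537 + 2096 = 5633
Giving 1496 / 6623 / 5551 / 5633.
[period 2]
Births: 6623 × 0.258 = 1709
20–39: 1496 × 0.974 = 1457
40–59: 6623 × 0.957 = 6338
60+: 5551 × 0.956 + 5633 × 0.338 = 5307 + 1904 = 7211
Giving 1709 / 1457 / 6338 / 7211.
[period 3]
Births: 1457 × 0.258 = 376
20–39: 1709 × 0.974 = 1665
40–59: 1457 × 0.957 = 1394
60+: 6338 × 0.956 + 7211 × 0.338 = 6059 + 2437 = 8496
Giving 376 / 1665 / 1394 / 8496.
[period 4]
Births: 1665 × 0.258 = 430
20–39: 376 × 0.974 = 366
40–59: 1665 × 0.957 = 1593
60+: 1394 × 0.956 + 8496 × 0.338 = 1333 + 2872 = 4205
Giving 430 / 366 / 1593 / 4205.

366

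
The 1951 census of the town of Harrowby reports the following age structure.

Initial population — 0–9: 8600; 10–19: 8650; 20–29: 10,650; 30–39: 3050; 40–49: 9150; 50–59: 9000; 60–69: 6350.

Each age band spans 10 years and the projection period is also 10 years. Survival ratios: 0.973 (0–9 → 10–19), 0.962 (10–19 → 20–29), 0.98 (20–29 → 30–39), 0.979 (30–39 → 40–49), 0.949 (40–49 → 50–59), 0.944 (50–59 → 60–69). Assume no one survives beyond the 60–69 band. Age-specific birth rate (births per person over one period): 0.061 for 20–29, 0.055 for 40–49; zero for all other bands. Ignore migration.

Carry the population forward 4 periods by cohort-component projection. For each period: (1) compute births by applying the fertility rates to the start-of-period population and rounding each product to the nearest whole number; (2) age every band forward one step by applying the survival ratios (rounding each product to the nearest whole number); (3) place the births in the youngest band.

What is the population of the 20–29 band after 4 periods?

629

— Period 1 —
Births: 10650 * 0.061 = 650, 9150 * 0.055 = 503 ⇒ total 1153
10–19: 8600 * 0.973 = 8368
20–29: 8650 * 0.962 = 8321
30–39: 10650 * 0.98 = 10437
40–49: 3050 * 0.979 = 2986
50–59: 9150 * 0.949 = 8683
60–69: 9000 * 0.944 = 8496
End of period: [1153, 8368, 8321, 10437, 2986, 8683, 8496]
— Period 2 —
Births: 8321 * 0.061 = 508, 2986 * 0.055 = 164 ⇒ total 672
10–19: 1153 * 0.973 = 1122
20–29: 8368 * 0.962 = 8050
30–39: 8321 * 0.98 = 8155
40–49: 10437 * 0.979 = 10218
50–59: 2986 * 0.949 = 2834
60–69: 8683 * 0.944 = 8197
End of period: [672, 1122, 8050, 8155, 10218, 2834, 8197]
— Period 3 —
Births: 8050 * 0.061 = 491, 10218 * 0.055 = 562 ⇒ total 1053
10–19: 672 * 0.973 = 654
20–29: 1122 * 0.962 = 1079
30–39: 8050 * 0.98 = 7889
40–49: 8155 * 0.979 = 7984
50–59: 10218 * 0.949 = 9697
60–69: 2834 * 0.944 = 2675
End of period: [1053, 654, 1079, 7889, 7984, 9697, 2675]
— Period 4 —
Births: 1079 * 0.061 = 66, 7984 * 0.055 = 439 ⇒ total 505
10–19: 1053 * 0.973 = 1025
20–29: 654 * 0.962 = 629
30–39: 1079 * 0.98 = 1057
40–49: 7889 * 0.979 = 7723
50–59: 7984 * 0.949 = 7577
60–69: 9697 * 0.944 = 9154
End of period: [505, 1025, 629, 1057, 7723, 7577, 9154]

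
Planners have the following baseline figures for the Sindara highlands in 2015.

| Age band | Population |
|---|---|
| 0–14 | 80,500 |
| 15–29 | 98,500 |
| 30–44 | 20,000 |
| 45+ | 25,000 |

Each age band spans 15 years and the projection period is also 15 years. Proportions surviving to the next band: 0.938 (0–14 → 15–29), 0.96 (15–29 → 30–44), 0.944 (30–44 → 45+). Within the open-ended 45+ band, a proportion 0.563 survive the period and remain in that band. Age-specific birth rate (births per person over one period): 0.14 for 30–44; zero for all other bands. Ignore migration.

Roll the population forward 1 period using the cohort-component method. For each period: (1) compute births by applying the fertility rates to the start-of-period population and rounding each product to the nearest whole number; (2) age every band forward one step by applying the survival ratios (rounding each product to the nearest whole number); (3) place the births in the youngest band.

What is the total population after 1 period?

After projecting period 1:
Births: 20000 × 0.14 = 2800
15–29: 80500 × 0.938 = 75509
30–44: 98500 × 0.96 = 94560
45+: 20000 × 0.944 + 25000 × 0.563 = 18880 + 14075 = 32955
Population now: 0–14=2800, 15–29=75509, 30–44=94560, 45+=32955
Total after period 1: 2800 + 75509 + 94560 + 32955 = 205824

205824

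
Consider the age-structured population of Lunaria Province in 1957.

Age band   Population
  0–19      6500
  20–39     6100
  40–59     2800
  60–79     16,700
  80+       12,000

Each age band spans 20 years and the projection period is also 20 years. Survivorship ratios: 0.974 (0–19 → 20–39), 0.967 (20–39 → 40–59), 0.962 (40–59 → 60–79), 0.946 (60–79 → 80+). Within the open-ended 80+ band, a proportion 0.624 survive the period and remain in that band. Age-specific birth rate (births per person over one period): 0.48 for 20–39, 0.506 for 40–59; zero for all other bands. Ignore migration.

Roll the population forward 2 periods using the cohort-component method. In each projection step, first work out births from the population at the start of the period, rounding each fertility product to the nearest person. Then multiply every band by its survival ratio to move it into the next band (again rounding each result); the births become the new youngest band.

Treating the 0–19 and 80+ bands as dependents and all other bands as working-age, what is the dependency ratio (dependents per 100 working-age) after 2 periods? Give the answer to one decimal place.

Numbering the bands 1..5 from youngest to oldest:
[period 1]
Births: 6100 * 0.48 = 2928, 2800 * 0.506 = 1417 — total 4345
Band 2: 6500 * 0.974 = 6331
Band 3: 6100 * 0.967 = 5899
Band 4: 2800 * 0.962 = 2694
Band 5: 16700 * 0.946 + 12000 * 0.624 = 15798 + 7488 = 23286
Giving 4345 / 6331 / 5899 / 2694 / 23286.
[period 2]
Births: 6331 * 0.48 = 3039, 5899 * 0.506 = 2985 — total 6024
Band 2: 4345 * 0.974 = 4232
Band 3: 6331 * 0.967 = 6122
Band 4: 5899 * 0.962 = 5675
Band 5: 2694 * 0.946 + 23286 * 0.624 = 2549 + 14530 = 17079
Giving 6024 / 4232 / 6122 / 5675 / 17079.
Dependents (band 0–19 + band 80+) = 6024 + 17079 = 23103; working-age = 16029; ratio = 23103/16029 × 100 = 144.1

144.1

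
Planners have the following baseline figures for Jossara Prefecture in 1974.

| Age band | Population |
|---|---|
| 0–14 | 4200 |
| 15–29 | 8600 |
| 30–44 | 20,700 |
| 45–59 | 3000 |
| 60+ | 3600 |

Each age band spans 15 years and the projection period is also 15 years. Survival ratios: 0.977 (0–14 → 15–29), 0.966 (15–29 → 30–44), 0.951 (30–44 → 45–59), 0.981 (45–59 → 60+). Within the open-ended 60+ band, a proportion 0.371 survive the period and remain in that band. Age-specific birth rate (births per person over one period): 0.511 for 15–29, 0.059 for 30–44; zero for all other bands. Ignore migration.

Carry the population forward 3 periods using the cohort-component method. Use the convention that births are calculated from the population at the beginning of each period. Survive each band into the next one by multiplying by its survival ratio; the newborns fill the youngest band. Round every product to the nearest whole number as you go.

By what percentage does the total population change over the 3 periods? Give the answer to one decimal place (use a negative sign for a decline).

-24.8

Numbering the groups 1..5 from youngest to oldest:
[period 1]
Births: 8600 * 0.511 = 4395 ; 20700 * 0.059 = 1221 ⇒ total 5616
Group 2: 4200 * 0.977 = 4103
Group 3: 8600 * 0.966 = 8308
Group 4: 20700 * 0.951 = 19686
Group 5: 3000 * 0.981 + 3600 * 0.371 = 2943 + 1336 = 4279
End of period: [5616, 4103, 8308, 19686, 4279]
[period 2]
Births: 4103 * 0.511 = 2097 ; 8308 * 0.059 = 490 ⇒ total 2587
Group 2: 5616 * 0.977 = 5487
Group 3: 4103 * 0.966 = 3963
Group 4: 8308 * 0.951 = 7901
Group 5: 19686 * 0.981 + 4279 * 0.371 = 19312 + 1588 = 20900
End of period: [2587, 5487, 3963, 7901, 20900]
[period 3]
Births: 5487 * 0.511 = 2804 ; 3963 * 0.059 = 234 ⇒ total 3038
Group 2: 2587 * 0.977 = 2527
Group 3: 5487 * 0.966 = 5300
Group 4: 3963 * 0.951 = 3769
Group 5: 7901 * 0.981 + 20900 * 0.371 = 7751 + 7754 = 15505
End of period: [3038, 2527, 5300, 3769, 15505]
Total: 40100 → 30139; change = -9961; percentage change = -24.8%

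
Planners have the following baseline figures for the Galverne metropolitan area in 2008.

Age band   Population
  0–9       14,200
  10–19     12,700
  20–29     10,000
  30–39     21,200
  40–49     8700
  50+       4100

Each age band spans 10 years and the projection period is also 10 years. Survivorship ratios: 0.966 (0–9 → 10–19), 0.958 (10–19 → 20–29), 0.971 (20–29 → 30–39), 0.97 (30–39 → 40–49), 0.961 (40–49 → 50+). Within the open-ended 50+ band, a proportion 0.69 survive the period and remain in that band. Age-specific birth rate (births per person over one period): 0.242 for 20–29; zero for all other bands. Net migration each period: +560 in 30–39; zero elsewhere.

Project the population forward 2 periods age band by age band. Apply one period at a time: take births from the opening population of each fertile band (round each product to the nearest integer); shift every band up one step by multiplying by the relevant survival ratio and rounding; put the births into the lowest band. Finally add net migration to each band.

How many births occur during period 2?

Let band 1 be 0–9 through band 6 = 50+.
— Period 1 —
Births: 10000 × 0.242 = 2420
Band 2: 14200 × 0.966 = 13717
Band 3: 12700 × 0.958 = 12167
Band 4: 10000 × 0.971 = 9710
Band 5: 21200 × 0.97 = 20564
Band 6: 8700 × 0.961 + 4100 × 0.69 = 8361 + 2829 = 11190
Net migration: Band 4 + 560 → 10270
End of period: [2420, 13717, 12167, 10270, 20564, 11190]
— Period 2 —
Births: 12167 × 0.242 = 2944
Band 2: 2420 × 0.966 = 2338
Band 3: 13717 × 0.958 = 13141
Band 4: 12167 × 0.971 = 11814
Band 5: 10270 × 0.97 = 9962
Band 6: 20564 × 0.961 + 11190 × 0.69 = 19762 + 7721 = 27483
Net migration: Band 4 + 560 → 12374
End of period: [2944, 2338, 13141, 12374, 9962, 27483]

2944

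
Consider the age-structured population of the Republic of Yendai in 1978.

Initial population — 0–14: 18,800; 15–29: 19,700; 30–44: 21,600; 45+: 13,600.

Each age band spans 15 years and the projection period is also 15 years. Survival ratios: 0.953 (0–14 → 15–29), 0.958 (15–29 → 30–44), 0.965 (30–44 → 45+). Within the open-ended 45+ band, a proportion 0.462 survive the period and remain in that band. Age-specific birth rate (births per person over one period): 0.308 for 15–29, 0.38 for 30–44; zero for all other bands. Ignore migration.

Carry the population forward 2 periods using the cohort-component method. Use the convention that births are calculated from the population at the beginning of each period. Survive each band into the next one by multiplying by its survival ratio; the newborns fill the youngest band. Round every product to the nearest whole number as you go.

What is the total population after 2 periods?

74204

Call the bands 1 to 4, youngest first.
Period 1:
Births: 19700 × 0.308 = 6068 ; 21600 × 0.38 = 8208 → 14276
Band 2: 18800 × 0.953 = 17916
Band 3: 19700 × 0.958 = 18873
Band 4: 21600 × 0.965 + 13600 × 0.462 = 20844 + 6283 = 27127
End of period: [14276, 17916, 18873, 27127]
Period 2:
Births: 17916 × 0.308 = 5518 ; 18873 × 0.38 = 7172 → 12690
Band 2: 14276 × 0.953 = 13605
Band 3: 17916 × 0.958 = 17164
Band 4: 18873 × 0.965 + 27127 × 0.462 = 18212 + 12533 = 30745
End of period: [12690, 13605, 17164, 30745]
Total after period 2: 12690 + 13605 + 17164 + 30745 = 74204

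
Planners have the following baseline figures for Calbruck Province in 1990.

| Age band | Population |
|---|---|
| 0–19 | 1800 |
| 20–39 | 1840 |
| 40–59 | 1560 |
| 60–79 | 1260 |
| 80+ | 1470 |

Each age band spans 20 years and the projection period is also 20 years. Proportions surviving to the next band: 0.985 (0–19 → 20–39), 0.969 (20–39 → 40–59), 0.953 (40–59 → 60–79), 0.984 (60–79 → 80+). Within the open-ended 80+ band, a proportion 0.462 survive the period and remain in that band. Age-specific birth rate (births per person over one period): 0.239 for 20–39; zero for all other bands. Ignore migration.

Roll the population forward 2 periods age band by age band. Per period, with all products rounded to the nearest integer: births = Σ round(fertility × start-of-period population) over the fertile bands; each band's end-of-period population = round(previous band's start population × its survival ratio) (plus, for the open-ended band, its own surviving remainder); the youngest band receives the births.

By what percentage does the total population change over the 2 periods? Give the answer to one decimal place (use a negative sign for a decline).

Call the groups 1 to 5, youngest first.
[period 1]
Births: 1840 * 0.239 = 440
Group 2: 1800 * 0.985 = 1773
Group 3: 1840 * 0.969 = 1783
Group 4: 1560 * 0.953 = 1487
Group 5: 1260 * 0.984 + 1470 * 0.462 = 1240 + 679 = 1919
Population now: 0–19=440, 20–39=1773, 40–59=1783, 60–79=1487, 80+=1919
[period 2]
Births: 1773 * 0.239 = 424
Group 2: 440 * 0.985 = 433
Group 3: 1773 * 0.969 = 1718
Group 4: 1783 * 0.953 = 1699
Group 5: 1487 * 0.984 + 1919 * 0.462 = 1463 + 887 = 2350
Population now: 0–19=424, 20–39=433, 40–59=1718, 60–79=1699, 80+=2350
Total: 7930 → 6624; change = -1306; percentage change = -16.5%

-16.5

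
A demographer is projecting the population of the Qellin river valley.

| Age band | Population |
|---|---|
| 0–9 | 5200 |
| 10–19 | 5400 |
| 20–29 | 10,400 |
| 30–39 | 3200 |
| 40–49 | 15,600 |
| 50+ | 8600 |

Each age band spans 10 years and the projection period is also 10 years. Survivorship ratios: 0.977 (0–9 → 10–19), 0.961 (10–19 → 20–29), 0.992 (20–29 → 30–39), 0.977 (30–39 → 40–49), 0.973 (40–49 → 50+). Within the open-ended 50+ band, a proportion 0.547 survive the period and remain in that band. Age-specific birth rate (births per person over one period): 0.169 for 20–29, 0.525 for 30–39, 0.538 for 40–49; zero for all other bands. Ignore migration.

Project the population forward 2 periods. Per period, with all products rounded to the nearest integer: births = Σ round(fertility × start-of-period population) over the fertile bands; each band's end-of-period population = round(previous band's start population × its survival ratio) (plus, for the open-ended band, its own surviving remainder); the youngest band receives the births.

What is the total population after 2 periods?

[period 1]
Births: 10400 × 0.169 = 1758, 3200 × 0.525 = 1680, 15600 × 0.538 = 8393 → total 11831
10–19: 5200 × 0.977 = 5080
20–29: 5400 × 0.961 = 5189
30–39: 10400 × 0.992 = 10317
40–49: 3200 × 0.977 = 3126
50+: 15600 × 0.973 + 8600 × 0.547 = 15179 + 4704 = 19883
Population now: 0–9=11831, 10–19=5080, 20–29=5189, 30–39=10317, 40–49=3126, 50+=19883
[period 2]
Births: 5189 × 0.169 = 877, 10317 × 0.525 = 5416, 3126 × 0.538 = 1682 → total 7975
10–19: 11831 × 0.977 = 11559
20–29: 5080 × 0.961 = 4882
30–39: 5189 × 0.992 = 5147
40–49: 10317 × 0.977 = 10080
50+: 3126 × 0.973 + 19883 × 0.547 = 3042 + 10876 = 13918
Population now: 0–9=7975, 10–19=11559, 20–29=4882, 30–39=5147, 40–49=10080, 50+=13918
Total after period 2: 7975 + 11559 + 4882 + 5147 + 10080 + 13918 = 53561

53561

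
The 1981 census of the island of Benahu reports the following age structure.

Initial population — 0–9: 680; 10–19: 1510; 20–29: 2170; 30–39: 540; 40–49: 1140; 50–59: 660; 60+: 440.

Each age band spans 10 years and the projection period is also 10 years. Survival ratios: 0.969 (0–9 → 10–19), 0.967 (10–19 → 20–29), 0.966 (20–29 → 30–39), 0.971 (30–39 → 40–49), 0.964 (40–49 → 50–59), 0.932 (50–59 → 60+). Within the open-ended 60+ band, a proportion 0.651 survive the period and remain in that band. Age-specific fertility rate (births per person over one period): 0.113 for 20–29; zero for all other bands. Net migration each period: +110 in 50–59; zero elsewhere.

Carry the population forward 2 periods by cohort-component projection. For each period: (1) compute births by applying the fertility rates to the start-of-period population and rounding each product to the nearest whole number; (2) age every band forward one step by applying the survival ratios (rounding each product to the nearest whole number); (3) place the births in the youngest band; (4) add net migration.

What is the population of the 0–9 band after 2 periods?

165

Call the groups 1 to 7, youngest first.
Period 1.
Births: 2170 * 0.113 = 245
Group 2: 680 * 0.969 = 659
Group 3: 1510 * 0.967 = 1460
Group 4: 2170 * 0.966 = 2096
Group 5: 540 * 0.971 = 524
Group 6: 1140 * 0.964 = 1099
Group 7: 660 * 0.932 + 440 * 0.651 = 615 + 286 = 901
Net migration: Group 6 + 110 → 1209
→ [245, 659, 1460, 2096, 524, 1209, 901]
Period 2.
Births: 1460 * 0.113 = 165
Group 2: 245 * 0.969 = 237
Group 3: 659 * 0.967 = 637
Group 4: 1460 * 0.966 = 1410
Group 5: 2096 * 0.971 = 2035
Group 6: 524 * 0.964 = 505
Group 7: 1209 * 0.932 + 901 * 0.651 = 1127 + 587 = 1714
Net migration: Group 6 + 110 → 615
→ [165, 237, 637, 1410, 2035, 615, 1714]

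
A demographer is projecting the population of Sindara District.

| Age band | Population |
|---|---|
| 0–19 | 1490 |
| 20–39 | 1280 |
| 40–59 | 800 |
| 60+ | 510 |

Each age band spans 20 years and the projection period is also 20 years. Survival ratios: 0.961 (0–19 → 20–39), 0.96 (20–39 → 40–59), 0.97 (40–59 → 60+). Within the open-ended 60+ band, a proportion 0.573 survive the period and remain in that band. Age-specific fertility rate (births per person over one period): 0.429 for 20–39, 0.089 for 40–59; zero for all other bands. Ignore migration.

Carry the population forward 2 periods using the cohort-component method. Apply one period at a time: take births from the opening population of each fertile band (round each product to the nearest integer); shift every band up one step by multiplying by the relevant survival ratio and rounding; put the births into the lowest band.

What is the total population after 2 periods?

After projecting period 1:
Births: 1280 * 0.429 = 549  |  800 * 0.089 = 71 → 620
20–39: 1490 * 0.961 = 1432
40–59: 1280 * 0.96 = 1229
60+: 800 * 0.97 + 510 * 0.573 = 776 + 292 = 1068
Population now: 0–19=620, 20–39=1432, 40–59=1229, 60+=1068
After projecting period 2:
Births: 1432 * 0.429 = 614  |  1229 * 0.089 = 109 → 723
20–39: 620 * 0.961 = 596
40–59: 1432 * 0.96 = 1375
60+: 1229 * 0.97 + 1068 * 0.573 = 1192 + 612 = 1804
Population now: 0–19=723, 20–39=596, 40–59=1375, 60+=1804
Total after period 2: 723 + 596 + 1375 + 1804 = 4498

4498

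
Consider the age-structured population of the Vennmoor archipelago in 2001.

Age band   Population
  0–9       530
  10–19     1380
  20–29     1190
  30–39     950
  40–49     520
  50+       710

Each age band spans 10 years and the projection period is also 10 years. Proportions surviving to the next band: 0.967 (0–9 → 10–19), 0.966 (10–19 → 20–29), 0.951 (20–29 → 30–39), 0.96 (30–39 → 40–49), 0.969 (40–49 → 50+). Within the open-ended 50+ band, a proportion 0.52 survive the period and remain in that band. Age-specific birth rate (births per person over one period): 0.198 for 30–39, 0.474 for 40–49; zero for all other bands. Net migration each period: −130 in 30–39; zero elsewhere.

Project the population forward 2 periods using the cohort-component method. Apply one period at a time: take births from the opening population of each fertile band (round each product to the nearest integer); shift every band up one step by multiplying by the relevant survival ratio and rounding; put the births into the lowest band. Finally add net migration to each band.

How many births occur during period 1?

434

Call the groups 1 to 6, youngest first.
After projecting period 1:
Births: 950 * 0.198 = 188, 520 * 0.474 = 246 → total 434
Group 2: 530 * 0.967 = 513
Group 3: 1380 * 0.966 = 1333
Group 4: 1190 * 0.951 = 1132
Group 5: 950 * 0.96 = 912
Group 6: 520 * 0.969 + 710 * 0.52 = 504 + 369 = 873
Net migration: Group 4 − 130 → 1002
End of period: [434, 513, 1333, 1002, 912, 873]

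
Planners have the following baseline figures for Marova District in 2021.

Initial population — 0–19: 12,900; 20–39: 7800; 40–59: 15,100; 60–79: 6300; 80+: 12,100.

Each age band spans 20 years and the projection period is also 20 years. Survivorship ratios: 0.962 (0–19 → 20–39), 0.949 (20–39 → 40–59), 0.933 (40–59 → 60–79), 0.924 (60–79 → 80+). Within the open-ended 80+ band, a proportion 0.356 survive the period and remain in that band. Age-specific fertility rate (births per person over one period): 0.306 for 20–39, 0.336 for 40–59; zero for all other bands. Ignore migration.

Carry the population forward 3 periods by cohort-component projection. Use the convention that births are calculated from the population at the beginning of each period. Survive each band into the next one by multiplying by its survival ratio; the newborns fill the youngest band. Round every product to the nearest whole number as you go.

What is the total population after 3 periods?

Numbering the bands 1..5 from youngest to oldest:
After projecting period 1:
Births: 7800 * 0.306 = 2387 ; 15100 * 0.336 = 5074 → total 7461
Band 2: 12900 * 0.962 = 12410
Band 3: 7800 * 0.949 = 7402
Band 4: 15100 * 0.933 = 14088
Band 5: 6300 * 0.924 + 12100 * 0.356 = 5821 + 4308 = 10129
End of period: [7461, 12410, 7402, 14088, 10129]
After projecting period 2:
Births: 12410 * 0.306 = 3797 ; 7402 * 0.336 = 2487 → total 6284
Band 2: 7461 * 0.962 = 7177
Band 3: 12410 * 0.949 = 11777
Band 4: 7402 * 0.933 = 6906
Band 5: 14088 * 0.924 + 10129 * 0.356 = 13017 + 3606 = 16623
End of period: [6284, 7177, 11777, 6906, 16623]
After projecting period 3:
Births: 7177 * 0.306 = 2196 ; 11777 * 0.336 = 3957 → total 6153
Band 2: 6284 * 0.962 = 6045
Band 3: 7177 * 0.949 = 6811
Band 4: 11777 * 0.933 = 10988
Band 5: 6906 * 0.924 + 16623 * 0.356 = 6381 + 5918 = 12299
End of period: [6153, 6045, 6811, 10988, 12299]
Total after period 3: 6153 + 6045 + 6811 + 10988 + 12299 = 42296

42296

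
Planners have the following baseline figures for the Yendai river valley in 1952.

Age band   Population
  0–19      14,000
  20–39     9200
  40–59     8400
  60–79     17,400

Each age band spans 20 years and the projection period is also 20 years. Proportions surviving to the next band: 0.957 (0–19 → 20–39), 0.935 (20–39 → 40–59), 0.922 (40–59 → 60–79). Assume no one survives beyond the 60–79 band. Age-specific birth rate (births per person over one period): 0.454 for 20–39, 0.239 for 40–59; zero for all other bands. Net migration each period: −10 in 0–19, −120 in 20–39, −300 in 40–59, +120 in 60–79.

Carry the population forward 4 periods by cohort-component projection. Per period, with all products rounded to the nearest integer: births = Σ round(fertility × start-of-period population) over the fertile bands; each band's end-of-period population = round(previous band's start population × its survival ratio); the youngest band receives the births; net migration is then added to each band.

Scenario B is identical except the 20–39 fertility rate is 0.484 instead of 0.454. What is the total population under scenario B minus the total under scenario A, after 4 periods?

1344

— Period 1 —
Births: 9200 × 0.454 = 4177 ; 8400 × 0.239 = 2008 → total 6185
20–39: 14000 × 0.957 = 13398
40–59: 9200 × 0.935 = 8602
60–79: 8400 × 0.922 = 7745
Net migration: 0–19 − 10 → 6175; 20–39 − 120 → 13278; 40–59 − 300 → 8302; 60–79 + 120 → 7865
→ [6175, 13278, 8302, 7865]
— Period 2 —
Births: 13278 × 0.454 = 6028 ; 8302 × 0.239 = 1984 → total 8012
20–39: 6175 × 0.957 = 5909
40–59: 13278 × 0.935 = 12415
60–79: 8302 × 0.922 = 7654
Net migration: 0–19 − 10 → 8002; 20–39 − 120 → 5789; 40–59 − 300 → 12115; 60–79 + 120 → 7774
→ [8002, 5789, 12115, 7774]
— Period 3 —
Births: 5789 × 0.454 = 2628 ; 12115 × 0.239 = 2895 → total 5523
20–39: 8002 × 0.957 = 7658
40–59: 5789 × 0.935 = 5413
60–79: 12115 × 0.922 = 11170
Net migration: 0–19 − 10 → 5513; 20–39 − 120 → 7538; 40–59 − 300 → 5113; 60–79 + 120 → 11290
→ [5513, 7538, 5113, 11290]
— Period 4 —
Births: 7538 × 0.454 = 3422 ; 5113 × 0.239 = 1222 → total 4644
20–39: 5513 × 0.957 = 5276
40–59: 7538 × 0.935 = 7048
60–79: 5113 × 0.922 = 4714
Net migration: 0–19 − 10 → 4634; 20–39 − 120 → 5156; 40–59 − 300 → 6748; 60–79 + 120 → 4834
→ [4634, 5156, 6748, 4834]
Scenario A total after 4 periods: 21372
Scenario B projection —
— Period 1 —
Births: 9200 × 0.484 = 4453 ; 8400 × 0.239 = 2008 → total 6461
20–39: 14000 × 0.957 = 13398
40–59: 9200 × 0.935 = 8602
60–79: 8400 × 0.922 = 7745
Net migration: 0–19 − 10 → 6451; 20–39 − 120 → 13278; 40–59 − 300 → 8302; 60–79 + 120 → 7865
→ [6451, 13278, 8302, 7865]
— Period 2 —
Births: 13278 × 0.484 = 6427 ; 8302 × 0.239 = 1984 → total 8411
20–39: 6451 × 0.957 = 6174
40–59: 13278 × 0.935 = 12415
60–79: 8302 × 0.922 = 7654
Net migration: 0–19 − 10 → 8401; 20–39 − 120 → 6054; 40–59 − 300 → 12115; 60–79 + 120 → 7774
→ [8401, 6054, 12115, 7774]
— Period 3 —
Births: 6054 × 0.484 = 2930 ; 12115 × 0.239 = 2895 → total 5825
20–39: 8401 × 0.957 = 8040
40–59: 6054 × 0.935 = 5660
60–79: 12115 × 0.922 = 11170
Net migration: 0–19 − 10 → 5815; 20–39 − 120 → 7920; 40–59 − 300 → 5360; 60–79 + 120 → 11290
→ [5815, 7920, 5360, 11290]
— Period 4 —
Births: 7920 × 0.484 = 3833 ; 5360 × 0.239 = 1281 → total 5114
20–39: 5815 × 0.957 = 5565
40–59: 7920 × 0.935 = 7405
60–79: 5360 × 0.922 = 4942
Net migration: 0–19 − 10 → 5104; 20–39 − 120 → 5445; 40–59 − 300 → 7105; 60–79 + 120 → 5062
→ [5104, 5445, 7105, 5062]
Scenario B total after 4 periods: 22716
Difference B − A = 22716 − 21372 = 1344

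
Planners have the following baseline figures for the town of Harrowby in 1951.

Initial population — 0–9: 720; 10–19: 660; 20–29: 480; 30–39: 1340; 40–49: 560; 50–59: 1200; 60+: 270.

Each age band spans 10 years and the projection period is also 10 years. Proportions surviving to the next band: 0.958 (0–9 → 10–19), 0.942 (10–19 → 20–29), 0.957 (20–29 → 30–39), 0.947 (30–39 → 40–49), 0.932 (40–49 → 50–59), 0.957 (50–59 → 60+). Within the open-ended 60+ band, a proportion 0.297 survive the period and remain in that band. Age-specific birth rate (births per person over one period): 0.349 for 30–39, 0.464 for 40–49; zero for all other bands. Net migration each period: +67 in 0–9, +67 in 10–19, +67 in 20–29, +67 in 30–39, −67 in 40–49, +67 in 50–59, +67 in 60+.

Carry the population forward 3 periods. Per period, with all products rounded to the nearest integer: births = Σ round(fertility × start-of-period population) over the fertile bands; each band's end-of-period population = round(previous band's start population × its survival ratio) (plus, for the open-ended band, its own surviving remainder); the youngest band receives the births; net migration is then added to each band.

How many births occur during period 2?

(Groups numbered youngest = 1 to oldest = 7.)
[period 1]
Births: 1340 * 0.349 = 468 ; 560 * 0.464 = 260 → total 728
Group 2: 720 * 0.958 = 690
Group 3: 660 * 0.942 = 622
Group 4: 480 * 0.957 = 459
Group 5: 1340 * 0.947 = 1269
Group 6: 560 * 0.932 = 522
Group 7: 1200 * 0.957 + 270 * 0.297 = 1148 + 80 = 1228
Net migration: Group 1 + 67 → 795; Group 2 + 67 → 757; Group 3 + 67 → 689; Group 4 + 67 → 526; Group 5 − 67 → 1202; Group 6 + 67 → 589; Group 7 + 67 → 1295
Giving 795 / 757 / 689 / 526 / 1202 / 589 / 1295.
[period 2]
Births: 526 * 0.349 = 184 ; 1202 * 0.464 = 558 → total 742
Group 2: 795 * 0.958 = 762
Group 3: 757 * 0.942 = 713
Group 4: 689 * 0.957 = 659
Group 5: 526 * 0.947 = 498
Group 6: 1202 * 0.932 = 1120
Group 7: 589 * 0.957 + 1295 * 0.297 = 564 + 385 = 949
Net migration: Group 1 + 67 → 809; Group 2 + 67 → 829; Group 3 + 67 → 780; Group 4 + 67 → 726; Group 5 − 67 → 431; Group 6 + 67 → 1187; Group 7 + 67 → 1016
Giving 809 / 829 / 780 / 726 / 431 / 1187 / 1016.

742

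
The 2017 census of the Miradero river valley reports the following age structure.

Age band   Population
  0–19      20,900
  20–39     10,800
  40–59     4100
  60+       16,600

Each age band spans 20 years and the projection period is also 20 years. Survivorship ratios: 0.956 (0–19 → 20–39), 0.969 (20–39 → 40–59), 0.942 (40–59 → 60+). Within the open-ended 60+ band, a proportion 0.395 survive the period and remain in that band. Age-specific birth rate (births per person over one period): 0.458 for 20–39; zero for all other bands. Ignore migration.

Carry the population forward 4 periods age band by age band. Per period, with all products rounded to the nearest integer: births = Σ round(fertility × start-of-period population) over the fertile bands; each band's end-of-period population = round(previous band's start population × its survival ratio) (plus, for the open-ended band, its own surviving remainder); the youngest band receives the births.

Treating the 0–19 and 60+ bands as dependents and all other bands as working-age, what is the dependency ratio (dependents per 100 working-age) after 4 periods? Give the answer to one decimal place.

[period 1]
Births: 10800 * 0.458 = 4946
20–39: 20900 * 0.956 = 19980
40–59: 10800 * 0.969 = 10465
60+: 4100 * 0.942 + 16600 * 0.395 = 3862 + 6557 = 10419
End of period: [4946, 19980, 10465, 10419]
[period 2]
Births: 19980 * 0.458 = 9151
20–39: 4946 * 0.956 = 4728
40–59: 19980 * 0.969 = 19361
60+: 10465 * 0.942 + 10419 * 0.395 = 9858 + 4116 = 13974
End of period: [9151, 4728, 19361, 13974]
[period 3]
Births: 4728 * 0.458 = 2165
20–39: 9151 * 0.956 = 8748
40–59: 4728 * 0.969 = 4581
60+: 19361 * 0.942 + 13974 * 0.395 = 18238 + 5520 = 23758
End of period: [2165, 8748, 4581, 23758]
[period 4]
Births: 8748 * 0.458 = 4007
20–39: 2165 * 0.956 = 2070
40–59: 8748 * 0.969 = 8477
60+: 4581 * 0.942 + 23758 * 0.395 = 4315 + 9384 = 13699
End of period: [4007, 2070, 8477, 13699]
Dependents (band 0–19 + band 60+) = 4007 + 13699 = 17706; working-age = 10547; ratio = 17706/10547 × 100 = 167.9

167.9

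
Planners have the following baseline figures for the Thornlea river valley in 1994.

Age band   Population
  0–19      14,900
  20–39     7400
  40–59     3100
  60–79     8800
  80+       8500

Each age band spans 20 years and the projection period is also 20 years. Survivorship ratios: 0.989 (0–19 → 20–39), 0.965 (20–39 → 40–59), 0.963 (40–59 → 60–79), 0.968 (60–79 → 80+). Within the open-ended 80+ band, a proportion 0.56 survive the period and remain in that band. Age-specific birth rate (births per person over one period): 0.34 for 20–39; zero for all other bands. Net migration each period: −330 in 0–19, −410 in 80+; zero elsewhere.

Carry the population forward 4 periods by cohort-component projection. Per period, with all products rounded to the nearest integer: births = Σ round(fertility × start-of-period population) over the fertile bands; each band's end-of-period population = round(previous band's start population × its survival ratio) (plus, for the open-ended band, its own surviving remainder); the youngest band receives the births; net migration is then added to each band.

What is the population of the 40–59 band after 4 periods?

4467

— Period 1 —
Births: 7400 * 0.34 = 2516
20–39: 14900 * 0.989 = 14736
40–59: 7400 * 0.965 = 7141
60–79: 3100 * 0.963 = 2985
80+: 8800 * 0.968 + 8500 * 0.56 = 8518 + 4760 = 13278
Net migration: 0–19 − 330 → 2186; 80+ − 410 → 12868
Population now: 0–19=2186, 20–39=14736, 40–59=7141, 60–79=2985, 80+=12868
— Period 2 —
Births: 14736 * 0.34 = 5010
20–39: 2186 * 0.989 = 2162
40–59: 14736 * 0.965 = 14220
60–79: 7141 * 0.963 = 6877
80+: 2985 * 0.968 + 12868 * 0.56 = 2889 + 7206 = 10095
Net migration: 0–19 − 330 → 4680; 80+ − 410 → 9685
Population now: 0–19=4680, 20–39=2162, 40–59=14220, 60–79=6877, 80+=9685
— Period 3 —
Births: 2162 * 0.34 = 735
20–39: 4680 * 0.989 = 4629
40–59: 2162 * 0.965 = 2086
60–79: 14220 * 0.963 = 13694
80+: 6877 * 0.968 + 9685 * 0.56 = 6657 + 5424 = 12081
Net migration: 0–19 − 330 → 405; 80+ − 410 → 11671
Population now: 0–19=405, 20–39=4629, 40–59=2086, 60–79=13694, 80+=11671
— Period 4 —
Births: 4629 * 0.34 = 1574
20–39: 405 * 0.989 = 401
40–59: 4629 * 0.965 = 4467
60–79: 2086 * 0.963 = 2009
80+: 13694 * 0.968 + 11671 * 0.56 = 13256 + 6536 = 19792
Net migration: 0–19 − 330 → 1244; 80+ − 410 → 19382
Population now: 0–19=1244, 20–39=401, 40–59=4467, 60–79=2009, 80+=19382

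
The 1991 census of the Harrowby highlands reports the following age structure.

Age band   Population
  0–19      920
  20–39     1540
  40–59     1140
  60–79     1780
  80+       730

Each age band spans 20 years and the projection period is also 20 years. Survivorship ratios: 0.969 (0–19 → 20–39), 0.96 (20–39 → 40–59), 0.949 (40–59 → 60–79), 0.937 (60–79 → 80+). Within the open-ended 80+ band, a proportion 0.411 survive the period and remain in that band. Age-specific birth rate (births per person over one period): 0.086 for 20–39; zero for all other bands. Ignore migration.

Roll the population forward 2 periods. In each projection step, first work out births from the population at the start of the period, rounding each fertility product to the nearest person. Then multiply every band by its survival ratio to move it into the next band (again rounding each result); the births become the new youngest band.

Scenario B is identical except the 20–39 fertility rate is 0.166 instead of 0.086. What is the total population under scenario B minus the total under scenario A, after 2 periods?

191

[period 1]
Births: 1540 × 0.086 = 132
20–39: 920 × 0.969 = 891
40–59: 1540 × 0.96 = 1478
60–79: 1140 × 0.949 = 1082
80+: 1780 × 0.937 + 730 × 0.411 = 1668 + 300 = 1968
End of period: [132, 891, 1478, 1082, 1968]
[period 2]
Births: 891 × 0.086 = 77
20–39: 132 × 0.969 = 128
40–59: 891 × 0.96 = 855
60–79: 1478 × 0.949 = 1403
80+: 1082 × 0.937 + 1968 × 0.411 = 1014 + 809 = 1823
End of period: [77, 128, 855, 1403, 1823]
Scenario A total after 2 periods: 4286
Scenario B projection —
[period 1]
Births: 1540 × 0.166 = 256
20–39: 920 × 0.969 = 891
40–59: 1540 × 0.96 = 1478
60–79: 1140 × 0.949 = 1082
80+: 1780 × 0.937 + 730 × 0.411 = 1668 + 300 = 1968
End of period: [256, 891, 1478, 1082, 1968]
[period 2]
Births: 891 × 0.166 = 148
20–39: 256 × 0.969 = 248
40–59: 891 × 0.96 = 855
60–79: 1478 × 0.949 = 1403
80+: 1082 × 0.937 + 1968 × 0.411 = 1014 + 809 = 1823
End of period: [148, 248, 855, 1403, 1823]
Scenario B total after 2 periods: 4477
Difference B − A = 4477 − 4286 = 191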